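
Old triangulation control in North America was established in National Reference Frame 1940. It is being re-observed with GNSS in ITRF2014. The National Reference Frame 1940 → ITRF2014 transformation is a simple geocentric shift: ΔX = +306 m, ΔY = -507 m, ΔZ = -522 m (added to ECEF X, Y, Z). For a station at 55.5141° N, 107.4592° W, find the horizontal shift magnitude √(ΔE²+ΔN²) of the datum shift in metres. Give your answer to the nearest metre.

761 m

At φ = 55.5141°, λ = -107.4592°: sin φ = 0.824266, cos φ = 0.566203, sin λ = -0.953931, cos λ = -0.300027.
ΔE = −sin λ·ΔX + cos λ·ΔY = −(-0.953931)·(306) + (-0.300027)·(-507) = 444.02 m.
ΔN = −sin φ cos λ·ΔX − sin φ sin λ·ΔY + cos φ·ΔZ = −(0.824266)(-0.300027)(306) − (0.824266)(-0.953931)(-507) + (0.566203)(-522) = -618.53 m.
Horizontal magnitude = √(ΔE² + ΔN²) = √(444.02² + (-618.53)²) = 761.40 m.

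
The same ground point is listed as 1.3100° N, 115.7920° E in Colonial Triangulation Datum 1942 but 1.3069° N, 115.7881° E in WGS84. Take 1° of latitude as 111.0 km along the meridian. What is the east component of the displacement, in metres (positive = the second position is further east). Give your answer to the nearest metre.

ΔE = -433 m

Δφ = 1.3069° − 1.3100° = -0.0031°; Δλ = 115.7881° − 115.7920° = -0.0039°.
ΔN = Δφ × 111000 = -344.1 m; ΔE = Δλ × 111000 × cos(1.3100°) = -0.0039 × 111000 × 0.999739 = -432.8 m.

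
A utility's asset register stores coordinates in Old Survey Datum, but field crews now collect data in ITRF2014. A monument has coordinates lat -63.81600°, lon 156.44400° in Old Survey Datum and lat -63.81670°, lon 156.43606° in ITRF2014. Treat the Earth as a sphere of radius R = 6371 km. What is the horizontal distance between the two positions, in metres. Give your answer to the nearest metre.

397 m

Δφ = -63.81670° − -63.81600° = -0.00070°; Δλ = 156.43606° − 156.44400° = -0.00794°.
1° along a meridian = πR/180 = 111195 m.
ΔN = Δφ × 111195 = -77.8 m; ΔE = Δλ × 111195 × cos(-63.81600°) = -0.00794 × 111195 × 0.441255 = -389.6 m.
Distance = √(ΔE² + ΔN²) = √((-389.6)² + (-77.8)²) = 397.3 m.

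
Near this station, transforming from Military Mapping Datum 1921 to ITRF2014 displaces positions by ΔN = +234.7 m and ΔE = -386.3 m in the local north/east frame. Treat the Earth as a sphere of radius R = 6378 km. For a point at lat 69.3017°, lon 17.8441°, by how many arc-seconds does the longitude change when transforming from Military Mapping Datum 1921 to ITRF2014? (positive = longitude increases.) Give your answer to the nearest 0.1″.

Δλ = -35.3″

At latitude 69.3017°, cos φ = 0.353447.
One radian of longitude at latitude φ spans R cos φ, so Δλ = ΔE / (R cos φ) = -386.3 / (6378000 × 0.353447) = -1.7136e-04 rad = -35.346″.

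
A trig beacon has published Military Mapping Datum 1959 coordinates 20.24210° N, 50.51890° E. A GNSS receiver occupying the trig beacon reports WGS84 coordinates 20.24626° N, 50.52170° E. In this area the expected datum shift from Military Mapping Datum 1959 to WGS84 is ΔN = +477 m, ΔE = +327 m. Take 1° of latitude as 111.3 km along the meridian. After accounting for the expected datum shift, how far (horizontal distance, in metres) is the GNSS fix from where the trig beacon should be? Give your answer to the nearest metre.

Observed coordinate differences: Δφ = +0.00416°, Δλ = +0.00280°.
Converting to metres (1° lat = 111300 m, cos φ = 0.938239): observed ΔN = 463.0 m, observed ΔE = 292.4 m.
Subtracting the expected shift leaves a residual of 463.0 − (477) = -14.0 m north and 292.4 − (327) = -34.6 m east.
Residual distance = √((-14.0)² + (-34.6)²) = 37.3 m.

37 m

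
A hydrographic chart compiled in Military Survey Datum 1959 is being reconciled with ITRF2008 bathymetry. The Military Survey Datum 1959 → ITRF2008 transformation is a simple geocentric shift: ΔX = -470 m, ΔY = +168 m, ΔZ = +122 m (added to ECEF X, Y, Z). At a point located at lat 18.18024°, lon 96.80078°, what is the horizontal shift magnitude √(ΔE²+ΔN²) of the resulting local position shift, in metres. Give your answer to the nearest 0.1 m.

449.2 m

At φ = 18.18024°, λ = 96.80078°: sin φ = 0.312007, cos φ = 0.950080, sin λ = 0.992964, cos λ = -0.118417.
ΔE = −sin λ·ΔX + cos λ·ΔY = −(0.992964)·(-470) + (-0.118417)·(168) = 446.80 m.
ΔN = −sin φ cos λ·ΔX − sin φ sin λ·ΔY + cos φ·ΔZ = −(0.312007)(-0.118417)(-470) − (0.312007)(0.992964)(168) + (0.950080)(122) = 46.50 m.
Horizontal magnitude = √(ΔE² + ΔN²) = √(446.80² + 46.50²) = 449.21 m.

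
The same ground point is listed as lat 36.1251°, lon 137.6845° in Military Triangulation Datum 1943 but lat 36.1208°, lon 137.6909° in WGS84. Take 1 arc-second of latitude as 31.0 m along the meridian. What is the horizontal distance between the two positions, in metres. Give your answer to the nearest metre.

Δφ = 36.1208° − 36.1251° = -0.0043°; Δλ = 137.6909° − 137.6845° = +0.0064°.
1° of latitude = 3600 × 31.00 = 111600 m.
ΔN = Δφ × 111600 = -479.9 m; ΔE = Δλ × 111600 × cos(36.1251°) = +0.0064 × 111600 × 0.807732 = 576.9 m.
Distance = √(ΔE² + ΔN²) = √(576.9² + (-479.9)²) = 750.4 m.

750 m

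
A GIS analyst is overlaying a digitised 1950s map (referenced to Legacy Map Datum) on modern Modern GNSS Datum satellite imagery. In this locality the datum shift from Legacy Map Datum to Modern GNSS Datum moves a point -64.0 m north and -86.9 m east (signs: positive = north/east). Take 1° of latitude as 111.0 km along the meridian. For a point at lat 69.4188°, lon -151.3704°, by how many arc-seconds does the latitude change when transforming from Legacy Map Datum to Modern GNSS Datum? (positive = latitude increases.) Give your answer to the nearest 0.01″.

1° of latitude = 111.0 km, so Δφ = -64.0 / 111000 = -0.0005766° = -2.076″.

Δφ = -2.08″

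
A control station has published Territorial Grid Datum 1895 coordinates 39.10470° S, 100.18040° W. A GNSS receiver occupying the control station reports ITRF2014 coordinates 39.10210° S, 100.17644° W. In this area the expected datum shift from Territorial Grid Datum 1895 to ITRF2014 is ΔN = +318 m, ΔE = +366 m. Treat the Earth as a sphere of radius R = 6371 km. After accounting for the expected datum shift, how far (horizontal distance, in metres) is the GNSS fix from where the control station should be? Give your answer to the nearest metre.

38 m

Observed coordinate differences: Δφ = +0.00260°, Δλ = +0.00396°.
Converting to metres (1° lat = 111195 m, cos φ = 0.775995): observed ΔN = 289.1 m, observed ΔE = 341.7 m.
Subtracting the expected shift leaves a residual of 289.1 − (318) = -28.9 m north and 341.7 − (366) = -24.3 m east.
Residual distance = √((-28.9)² + (-24.3)²) = 37.8 m.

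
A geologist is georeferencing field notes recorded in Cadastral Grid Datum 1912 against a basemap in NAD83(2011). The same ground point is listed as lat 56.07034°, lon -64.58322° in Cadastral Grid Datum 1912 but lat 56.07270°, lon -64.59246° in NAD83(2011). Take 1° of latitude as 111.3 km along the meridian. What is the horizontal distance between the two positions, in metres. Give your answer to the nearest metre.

Δφ = 56.07270° − 56.07034° = +0.00236°; Δλ = -64.59246° − -64.58322° = -0.00924°.
ΔN = Δφ × 111300 = 262.7 m; ΔE = Δλ × 111300 × cos(56.07034°) = -0.00924 × 111300 × 0.558175 = -574.0 m.
Distance = √(ΔE² + ΔN²) = √((-574.0)² + 262.7²) = 631.3 m.

631 m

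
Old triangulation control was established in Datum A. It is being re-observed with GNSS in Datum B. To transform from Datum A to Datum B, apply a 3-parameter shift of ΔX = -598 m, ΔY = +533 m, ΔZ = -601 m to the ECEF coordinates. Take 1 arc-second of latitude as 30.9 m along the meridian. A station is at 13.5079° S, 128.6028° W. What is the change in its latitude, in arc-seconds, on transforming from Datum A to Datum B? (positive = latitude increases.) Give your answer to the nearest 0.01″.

Δφ = -19.24″

sin φ = -0.233579, cos φ = 0.972338, sin λ = -0.781490, cos λ = -0.623918.
North component: ΔN = −sin φ cos λ·ΔX − sin φ sin λ·ΔY + cos φ·ΔZ = −(-0.233579)(-0.623918)(-598) − (-0.233579)(-0.781490)(533) + (0.972338)(-601) = -594.52 m.
1° of latitude spans 3600 × 30.90 = 111240 m, so Δφ = -594.52 / 111240 × 3600 = -19.240″.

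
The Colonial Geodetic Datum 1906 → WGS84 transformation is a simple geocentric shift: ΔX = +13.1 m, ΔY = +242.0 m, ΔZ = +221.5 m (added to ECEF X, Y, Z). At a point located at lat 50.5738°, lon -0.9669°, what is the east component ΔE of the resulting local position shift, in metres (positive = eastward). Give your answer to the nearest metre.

The local east axis at (φ, λ) is (−sin λ, cos λ, 0), so ΔE = −sin(-0.9669°)·13.1 + cos(-0.9669°)·242.0 = 242.19 m.

ΔE = 242 m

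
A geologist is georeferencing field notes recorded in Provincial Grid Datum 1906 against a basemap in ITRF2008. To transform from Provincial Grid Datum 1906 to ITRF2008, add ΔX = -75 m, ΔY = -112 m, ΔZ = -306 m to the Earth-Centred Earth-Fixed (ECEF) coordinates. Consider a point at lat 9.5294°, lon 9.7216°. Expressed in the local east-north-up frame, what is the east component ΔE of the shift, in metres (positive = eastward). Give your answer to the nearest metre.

The local east axis at (φ, λ) is (−sin λ, cos λ, 0), so ΔE = −sin(9.7216°)·(-75) + cos(9.7216°)·(-112) = -97.73 m.

ΔE = -98 m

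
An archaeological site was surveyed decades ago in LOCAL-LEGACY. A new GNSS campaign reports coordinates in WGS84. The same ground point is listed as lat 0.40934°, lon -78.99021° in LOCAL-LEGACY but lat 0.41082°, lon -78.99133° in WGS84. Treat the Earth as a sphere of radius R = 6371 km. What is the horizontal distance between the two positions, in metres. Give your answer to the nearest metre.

Δφ = 0.41082° − 0.40934° = +0.00148°; Δλ = -78.99133° − -78.99021° = -0.00112°.
1° along a meridian = πR/180 = 111195 m.
ΔN = Δφ × 111195 = 164.6 m; ΔE = Δλ × 111195 × cos(0.40934°) = -0.00112 × 111195 × 0.999974 = -124.5 m.
Distance = √(ΔE² + ΔN²) = √((-124.5)² + 164.6²) = 206.4 m.

206 m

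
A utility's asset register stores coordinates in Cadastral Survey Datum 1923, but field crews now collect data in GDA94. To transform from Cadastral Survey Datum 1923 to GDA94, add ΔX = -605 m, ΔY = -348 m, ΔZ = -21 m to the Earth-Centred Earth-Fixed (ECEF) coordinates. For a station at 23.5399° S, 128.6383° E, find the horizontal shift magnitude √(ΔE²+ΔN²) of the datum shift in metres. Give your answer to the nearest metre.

690 m

The local east axis at (φ, λ) is (−sin λ, cos λ, 0), so ΔE = −sin(128.6383°)·(-605) + cos(128.6383°)·(-348) = 689.86 m.
The local north axis is (−sin φ cos λ, −sin φ sin λ, cos φ), giving ΔN = 150.874 − 108.563 − 19.252 = 23.06 m.
Horizontal magnitude = √(ΔE² + ΔN²) = √(689.86² + 23.06²) = 690.24 m.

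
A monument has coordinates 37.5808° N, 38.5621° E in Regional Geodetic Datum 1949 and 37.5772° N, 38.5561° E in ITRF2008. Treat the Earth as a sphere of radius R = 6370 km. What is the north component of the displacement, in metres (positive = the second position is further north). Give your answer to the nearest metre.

ΔN = -400 m

Δφ = 37.5772° − 37.5808° = -0.0036°; Δλ = 38.5561° − 38.5621° = -0.0060°.
1° along a meridian = πR/180 = 111177 m.
ΔN = Δφ × 111177 = -400.2 m; ΔE = Δλ × 111177 × cos(37.5808°) = -0.0060 × 111177 × 0.792494 = -528.6 m.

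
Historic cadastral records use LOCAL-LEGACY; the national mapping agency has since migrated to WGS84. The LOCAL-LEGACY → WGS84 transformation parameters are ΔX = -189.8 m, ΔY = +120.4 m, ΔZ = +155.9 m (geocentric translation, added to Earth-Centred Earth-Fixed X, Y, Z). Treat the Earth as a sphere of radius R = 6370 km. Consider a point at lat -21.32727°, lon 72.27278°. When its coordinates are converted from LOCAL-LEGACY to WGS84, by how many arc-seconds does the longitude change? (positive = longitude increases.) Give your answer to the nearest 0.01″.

sin φ = -0.363695, cos φ = 0.931518, sin λ = 0.952517, cos λ = 0.304486.
East component: ΔE = −sin λ·ΔX + cos λ·ΔY = −(0.952517)(-189.8) + (0.304486)(120.4) = 217.45 m.
1° of latitude spans πR/180 = 111177 m; at latitude φ, 1° of longitude spans that × cos φ = 103563.8 m, so Δλ = 217.45 / 103563.8 × 3600 = 7.559″.

Δλ = 7.56″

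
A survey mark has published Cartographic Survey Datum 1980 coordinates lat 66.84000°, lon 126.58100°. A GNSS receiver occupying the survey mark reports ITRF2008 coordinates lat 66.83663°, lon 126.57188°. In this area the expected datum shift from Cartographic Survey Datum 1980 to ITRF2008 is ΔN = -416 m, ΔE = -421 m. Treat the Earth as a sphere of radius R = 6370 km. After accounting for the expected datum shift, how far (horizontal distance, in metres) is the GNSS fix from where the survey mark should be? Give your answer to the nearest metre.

Observed coordinate differences: Δφ = -0.00337°, Δλ = -0.00912°.
Converting to metres (1° lat = 111177 m, cos φ = 0.393300): observed ΔN = -374.7 m, observed ΔE = -398.8 m.
Subtracting the expected shift leaves a residual of -374.7 − (-416) = 41.3 m north and -398.8 − (-421) = 22.2 m east.
Residual distance = √(41.3² + 22.2²) = 46.9 m.

47 m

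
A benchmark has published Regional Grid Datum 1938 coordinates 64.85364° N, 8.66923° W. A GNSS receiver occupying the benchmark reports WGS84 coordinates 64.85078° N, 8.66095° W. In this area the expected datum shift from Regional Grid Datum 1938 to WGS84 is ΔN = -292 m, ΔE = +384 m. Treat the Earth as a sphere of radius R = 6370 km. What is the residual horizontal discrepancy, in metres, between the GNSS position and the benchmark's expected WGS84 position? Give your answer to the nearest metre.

Observed coordinate differences: Δφ = -0.00286°, Δλ = +0.00828°.
Converting to metres (1° lat = 111177 m, cos φ = 0.424932): observed ΔN = -318.0 m, observed ΔE = 391.2 m.
Subtracting the expected shift leaves a residual of -318.0 − (-292) = -26.0 m north and 391.2 − (384) = 7.2 m east.
Residual distance = √((-26.0)² + 7.2²) = 26.9 m.

27 m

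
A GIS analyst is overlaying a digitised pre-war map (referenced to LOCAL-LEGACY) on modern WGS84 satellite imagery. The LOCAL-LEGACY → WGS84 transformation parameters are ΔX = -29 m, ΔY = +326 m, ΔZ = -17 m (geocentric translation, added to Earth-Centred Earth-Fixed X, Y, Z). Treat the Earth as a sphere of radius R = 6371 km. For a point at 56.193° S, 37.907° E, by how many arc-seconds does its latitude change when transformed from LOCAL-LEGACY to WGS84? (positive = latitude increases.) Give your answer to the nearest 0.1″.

sin φ = -0.830916, cos φ = 0.556397, sin λ = 0.614382, cos λ = 0.789009.
North component: ΔN = −sin φ cos λ·ΔX − sin φ sin λ·ΔY + cos φ·ΔZ = −(-0.830916)(0.789009)(-29) − (-0.830916)(0.614382)(326) + (0.556397)(-17) = 137.95 m.
1° of latitude spans πR/180 = 111195 m, so Δφ = 137.95 / 111195 × 3600 = 4.466″.

Δφ = 4.5″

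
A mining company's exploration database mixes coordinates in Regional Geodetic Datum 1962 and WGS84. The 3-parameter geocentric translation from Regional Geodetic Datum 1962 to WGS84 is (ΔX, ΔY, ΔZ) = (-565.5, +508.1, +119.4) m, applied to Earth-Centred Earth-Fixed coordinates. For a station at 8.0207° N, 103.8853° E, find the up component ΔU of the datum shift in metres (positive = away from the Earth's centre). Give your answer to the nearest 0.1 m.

ΔU = 639.5 m

The local up (radial) axis is (cos φ cos λ, cos φ sin λ, sin φ), giving ΔU = 134.381 + 488.427 + 16.660 = 639.47 m.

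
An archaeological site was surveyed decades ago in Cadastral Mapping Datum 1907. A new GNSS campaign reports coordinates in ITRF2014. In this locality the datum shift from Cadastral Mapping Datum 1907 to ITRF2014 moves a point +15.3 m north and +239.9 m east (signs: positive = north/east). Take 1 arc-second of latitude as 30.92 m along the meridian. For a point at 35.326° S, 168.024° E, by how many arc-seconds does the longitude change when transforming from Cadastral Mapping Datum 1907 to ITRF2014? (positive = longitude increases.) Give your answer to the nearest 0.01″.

At latitude -35.326°, cos φ = 0.815875.
1″ of longitude at this latitude = 30.92 × cos φ = 25.2269 m, so Δλ = 239.9 / 25.2269 = 9.510″.

Δλ = 9.51″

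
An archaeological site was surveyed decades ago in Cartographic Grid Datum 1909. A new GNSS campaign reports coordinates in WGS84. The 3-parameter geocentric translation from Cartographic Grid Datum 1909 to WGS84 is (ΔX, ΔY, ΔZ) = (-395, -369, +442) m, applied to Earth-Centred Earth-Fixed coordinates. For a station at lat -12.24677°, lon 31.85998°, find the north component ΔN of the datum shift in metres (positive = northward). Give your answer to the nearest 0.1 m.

The local north axis is (−sin φ cos λ, −sin φ sin λ, cos φ), giving ΔN = -71.165 − 41.316 + 431.941 = 319.46 m.

ΔN = 319.5 m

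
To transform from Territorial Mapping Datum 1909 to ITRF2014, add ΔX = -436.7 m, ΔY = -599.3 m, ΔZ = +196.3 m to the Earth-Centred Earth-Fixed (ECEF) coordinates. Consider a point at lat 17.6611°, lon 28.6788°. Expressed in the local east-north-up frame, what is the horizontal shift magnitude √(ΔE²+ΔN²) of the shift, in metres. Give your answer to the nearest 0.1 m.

At φ = 17.6611°, λ = 28.6788°: sin φ = 0.303386, cos φ = 0.952868, sin λ = 0.479899, cos λ = 0.877324.
ΔE = −sin λ·ΔX + cos λ·ΔY = −(0.479899)·(-436.7) + (0.877324)·(-599.3) = -316.21 m.
ΔN = −sin φ cos λ·ΔX − sin φ sin λ·ΔY + cos φ·ΔZ = −(0.303386)(0.877324)(-436.7) − (0.303386)(0.479899)(-599.3) + (0.952868)(196.3) = 390.54 m.
Horizontal magnitude = √(ΔE² + ΔN²) = √((-316.21)² + 390.54²) = 502.50 m.

502.5 m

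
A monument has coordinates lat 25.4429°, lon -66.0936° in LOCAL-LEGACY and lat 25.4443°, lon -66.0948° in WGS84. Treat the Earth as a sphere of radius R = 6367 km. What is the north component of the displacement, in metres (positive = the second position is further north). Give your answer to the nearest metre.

ΔN = 156 m

Δφ = 25.4443° − 25.4429° = +0.0014°; Δλ = -66.0948° − -66.0936° = -0.0012°.
1° along a meridian = πR/180 = 111125 m.
ΔN = Δφ × 111125 = 155.6 m; ΔE = Δλ × 111125 × cos(25.4429°) = -0.0012 × 111125 × 0.903014 = -120.4 m.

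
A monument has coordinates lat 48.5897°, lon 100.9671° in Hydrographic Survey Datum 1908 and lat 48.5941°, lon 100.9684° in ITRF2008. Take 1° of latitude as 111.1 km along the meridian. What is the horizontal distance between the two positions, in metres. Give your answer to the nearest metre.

Δφ = 48.5941° − 48.5897° = +0.0044°; Δλ = 100.9684° − 100.9671° = +0.0013°.
ΔN = Δφ × 111100 = 488.8 m; ΔE = Δλ × 111100 × cos(48.5897°) = +0.0013 × 111100 × 0.661447 = 95.5 m.
Distance = √(ΔE² + ΔN²) = √(95.5² + 488.8²) = 498.1 m.

498 m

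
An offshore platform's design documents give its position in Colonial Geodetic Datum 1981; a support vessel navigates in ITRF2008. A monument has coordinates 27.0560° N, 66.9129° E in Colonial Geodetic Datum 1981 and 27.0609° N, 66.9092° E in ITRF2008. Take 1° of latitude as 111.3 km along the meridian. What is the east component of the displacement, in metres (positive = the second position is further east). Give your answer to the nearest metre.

Δφ = 27.0609° − 27.0560° = +0.0049°; Δλ = 66.9092° − 66.9129° = -0.0037°.
ΔN = Δφ × 111300 = 545.4 m; ΔE = Δλ × 111300 × cos(27.0560°) = -0.0037 × 111300 × 0.890562 = -366.7 m.

ΔE = -367 m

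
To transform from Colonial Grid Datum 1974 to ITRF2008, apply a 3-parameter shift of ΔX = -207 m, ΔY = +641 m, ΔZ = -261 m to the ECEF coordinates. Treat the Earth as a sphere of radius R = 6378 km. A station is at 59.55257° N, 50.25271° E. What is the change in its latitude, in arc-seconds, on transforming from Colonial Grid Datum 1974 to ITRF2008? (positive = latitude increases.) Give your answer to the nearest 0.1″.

Δφ = -14.3″

sin φ = 0.862094, cos φ = 0.506748, sin λ = 0.768872, cos λ = 0.639403.
North component: ΔN = −sin φ cos λ·ΔX − sin φ sin λ·ΔY + cos φ·ΔZ = −(0.862094)(0.639403)(-207) − (0.862094)(0.768872)(641) + (0.506748)(-261) = -443.04 m.
1° of latitude spans πR/180 = 111317 m, so Δφ = -443.04 / 111317 × 3600 = -14.328″.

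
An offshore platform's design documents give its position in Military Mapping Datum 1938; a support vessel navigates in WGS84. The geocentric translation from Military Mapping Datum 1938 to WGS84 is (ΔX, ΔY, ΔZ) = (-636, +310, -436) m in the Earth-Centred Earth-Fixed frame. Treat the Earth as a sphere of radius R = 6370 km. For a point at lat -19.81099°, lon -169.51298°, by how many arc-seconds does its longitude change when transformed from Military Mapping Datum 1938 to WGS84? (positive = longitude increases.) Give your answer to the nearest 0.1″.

Δλ = -14.5″

sin φ = -0.338918, cos φ = 0.940816, sin λ = -0.182013, cos λ = -0.983296.
East component: ΔE = −sin λ·ΔX + cos λ·ΔY = −(-0.182013)(-636) + (-0.983296)(310) = -420.58 m.
1° of latitude spans πR/180 = 111177 m; at latitude φ, 1° of longitude spans that × cos φ = 104597.5 m, so Δλ = -420.58 / 104597.5 × 3600 = -14.475″.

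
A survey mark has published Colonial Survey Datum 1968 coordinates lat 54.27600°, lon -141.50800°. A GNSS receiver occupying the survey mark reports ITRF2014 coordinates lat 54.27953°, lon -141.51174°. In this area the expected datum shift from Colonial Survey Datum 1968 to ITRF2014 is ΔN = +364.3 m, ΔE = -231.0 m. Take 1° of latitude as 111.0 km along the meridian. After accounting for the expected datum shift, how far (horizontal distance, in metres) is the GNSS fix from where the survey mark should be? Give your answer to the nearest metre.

Observed coordinate differences: Δφ = +0.00353°, Δλ = -0.00374°.
Converting to metres (1° lat = 111000 m, cos φ = 0.583881): observed ΔN = 391.8 m, observed ΔE = -242.4 m.
Subtracting the expected shift leaves a residual of 391.8 − (364.3) = 27.5 m north and -242.4 − (-231.0) = -11.4 m east.
Residual distance = √(27.5² + (-11.4)²) = 29.8 m.

30 m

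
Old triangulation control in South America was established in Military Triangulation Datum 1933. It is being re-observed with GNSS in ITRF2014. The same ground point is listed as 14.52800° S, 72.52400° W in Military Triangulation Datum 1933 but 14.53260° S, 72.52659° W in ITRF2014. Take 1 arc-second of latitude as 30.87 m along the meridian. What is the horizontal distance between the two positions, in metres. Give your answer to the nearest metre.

Δφ = -14.53260° − -14.52800° = -0.00460°; Δλ = -72.52659° − -72.52400° = -0.00259°.
1° of latitude = 3600 × 30.87 = 111132 m.
ΔN = Δφ × 111132 = -511.2 m; ΔE = Δλ × 111132 × cos(-14.52800°) = -0.00259 × 111132 × 0.968025 = -278.6 m.
Distance = √(ΔE² + ΔN²) = √((-278.6)² + (-511.2)²) = 582.2 m.

582 m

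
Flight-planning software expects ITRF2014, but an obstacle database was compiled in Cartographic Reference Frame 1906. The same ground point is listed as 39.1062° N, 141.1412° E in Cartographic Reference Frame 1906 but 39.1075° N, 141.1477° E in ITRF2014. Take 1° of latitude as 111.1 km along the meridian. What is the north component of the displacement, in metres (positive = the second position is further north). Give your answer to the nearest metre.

ΔN = 144 m

Δφ = 39.1075° − 39.1062° = +0.0013°; Δλ = 141.1477° − 141.1412° = +0.0065°.
ΔN = Δφ × 111100 = 144.4 m; ΔE = Δλ × 111100 × cos(39.1062°) = +0.0065 × 111100 × 0.775978 = 560.4 m.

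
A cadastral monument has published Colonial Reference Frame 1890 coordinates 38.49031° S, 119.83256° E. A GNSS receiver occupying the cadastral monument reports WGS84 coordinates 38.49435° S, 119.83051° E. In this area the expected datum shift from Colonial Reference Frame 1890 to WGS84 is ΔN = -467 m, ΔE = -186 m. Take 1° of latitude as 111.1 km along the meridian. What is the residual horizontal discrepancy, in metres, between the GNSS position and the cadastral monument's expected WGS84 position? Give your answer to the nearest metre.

Observed coordinate differences: Δφ = -0.00404°, Δλ = -0.00205°.
Converting to metres (1° lat = 111100 m, cos φ = 0.782713): observed ΔN = -448.8 m, observed ΔE = -178.3 m.
Subtracting the expected shift leaves a residual of -448.8 − (-467) = 18.2 m north and -178.3 − (-186) = 7.7 m east.
Residual distance = √(18.2² + 7.7²) = 19.7 m.

20 m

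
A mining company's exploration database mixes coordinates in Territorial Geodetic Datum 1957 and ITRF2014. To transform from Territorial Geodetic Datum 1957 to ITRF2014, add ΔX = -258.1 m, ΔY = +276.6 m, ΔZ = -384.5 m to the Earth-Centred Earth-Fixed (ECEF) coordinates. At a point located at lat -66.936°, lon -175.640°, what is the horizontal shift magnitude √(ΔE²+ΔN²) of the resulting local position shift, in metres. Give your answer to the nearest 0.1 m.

The local east axis at (φ, λ) is (−sin λ, cos λ, 0), so ΔE = −sin(-175.640°)·(-258.1) + cos(-175.640°)·276.6 = -295.42 m.
The local north axis is (−sin φ cos λ, −sin φ sin λ, cos φ), giving ΔN = 236.782 − 19.347 − 150.631 = 66.80 m.
Horizontal magnitude = √(ΔE² + ΔN²) = √((-295.42)² + 66.80²) = 302.88 m.

302.9 m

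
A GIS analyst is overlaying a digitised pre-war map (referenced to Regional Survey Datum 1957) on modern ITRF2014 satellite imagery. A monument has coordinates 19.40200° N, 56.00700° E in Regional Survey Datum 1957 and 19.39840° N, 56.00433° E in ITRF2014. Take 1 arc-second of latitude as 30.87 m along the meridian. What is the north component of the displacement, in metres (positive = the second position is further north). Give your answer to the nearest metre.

ΔN = -400 m

Δφ = 19.39840° − 19.40200° = -0.00360°; Δλ = 56.00433° − 56.00700° = -0.00267°.
1° of latitude = 3600 × 30.87 = 111132 m.
ΔN = Δφ × 111132 = -400.1 m; ΔE = Δλ × 111132 × cos(19.40200°) = -0.00267 × 111132 × 0.943211 = -279.9 m.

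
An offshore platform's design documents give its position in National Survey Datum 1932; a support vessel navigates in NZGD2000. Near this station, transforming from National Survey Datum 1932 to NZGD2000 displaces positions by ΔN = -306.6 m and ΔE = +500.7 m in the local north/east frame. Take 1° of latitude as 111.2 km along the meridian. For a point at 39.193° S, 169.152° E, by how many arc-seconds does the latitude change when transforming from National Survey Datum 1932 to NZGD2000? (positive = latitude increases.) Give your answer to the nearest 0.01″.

1° of latitude = 111.2 km, so Δφ = -306.6 / 111200 = -0.0027572° = -9.926″.

Δφ = -9.93″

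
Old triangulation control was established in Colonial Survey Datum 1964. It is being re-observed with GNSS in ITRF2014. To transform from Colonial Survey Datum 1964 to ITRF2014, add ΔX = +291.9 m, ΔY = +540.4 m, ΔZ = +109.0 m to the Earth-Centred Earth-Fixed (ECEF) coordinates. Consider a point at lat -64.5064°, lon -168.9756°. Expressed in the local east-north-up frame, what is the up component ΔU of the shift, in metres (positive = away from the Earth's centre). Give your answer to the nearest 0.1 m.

At φ = -64.5064°, λ = -168.9756°: sin φ = -0.902633, cos φ = 0.430410, sin λ = -0.191227, cos λ = -0.981546.
ΔU = cos φ cos λ·ΔX + cos φ sin λ·ΔY + sin φ·ΔZ = (0.430410)(-0.981546)(291.9) + (0.430410)(-0.191227)(540.4) + (-0.902633)(109.0) = -266.18 m.

ΔU = -266.2 m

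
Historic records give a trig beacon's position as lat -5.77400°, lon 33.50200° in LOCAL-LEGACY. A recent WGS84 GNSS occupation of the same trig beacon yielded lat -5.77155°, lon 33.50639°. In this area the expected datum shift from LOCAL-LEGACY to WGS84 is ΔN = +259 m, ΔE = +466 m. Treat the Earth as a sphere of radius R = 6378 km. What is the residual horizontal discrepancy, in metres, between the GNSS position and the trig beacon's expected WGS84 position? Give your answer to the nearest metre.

24 m

Observed coordinate differences: Δφ = +0.00245°, Δλ = +0.00439°.
Converting to metres (1° lat = 111317 m, cos φ = 0.994926): observed ΔN = 272.7 m, observed ΔE = 486.2 m.
Subtracting the expected shift leaves a residual of 272.7 − (259) = 13.7 m north and 486.2 − (466) = 20.2 m east.
Residual distance = √(13.7² + 20.2²) = 24.4 m.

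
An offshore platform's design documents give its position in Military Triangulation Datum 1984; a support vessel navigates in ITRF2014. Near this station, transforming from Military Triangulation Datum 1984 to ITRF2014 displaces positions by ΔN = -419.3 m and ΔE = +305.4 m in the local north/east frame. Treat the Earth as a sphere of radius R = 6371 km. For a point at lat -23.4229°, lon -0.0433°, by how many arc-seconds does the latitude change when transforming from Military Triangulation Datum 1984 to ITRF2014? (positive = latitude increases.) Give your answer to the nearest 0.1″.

Δφ = -13.6″

On a sphere of radius R, 1 rad of latitude = R, so Δφ = ΔN / R = -419.3 / 6371000 = -6.5814e-05 rad = -13.575″.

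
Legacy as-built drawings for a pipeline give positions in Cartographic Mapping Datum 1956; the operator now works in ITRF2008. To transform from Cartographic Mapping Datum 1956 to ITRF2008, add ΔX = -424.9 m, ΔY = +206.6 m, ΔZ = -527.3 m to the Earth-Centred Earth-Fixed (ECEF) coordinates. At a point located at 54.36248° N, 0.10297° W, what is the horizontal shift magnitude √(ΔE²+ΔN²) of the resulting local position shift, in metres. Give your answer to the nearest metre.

209 m

At φ = 54.36248°, λ = -0.10297°: sin φ = 0.812719, cos φ = 0.582655, sin λ = -0.001797, cos λ = 0.999998.
ΔE = −sin λ·ΔX + cos λ·ΔY = −(-0.001797)·(-424.9) + (0.999998)·(206.6) = 205.84 m.
ΔN = −sin φ cos λ·ΔX − sin φ sin λ·ΔY + cos φ·ΔZ = −(0.812719)(0.999998)(-424.9) − (0.812719)(-0.001797)(206.6) + (0.582655)(-527.3) = 38.39 m.
Horizontal magnitude = √(ΔE² + ΔN²) = √(205.84² + 38.39²) = 209.39 m.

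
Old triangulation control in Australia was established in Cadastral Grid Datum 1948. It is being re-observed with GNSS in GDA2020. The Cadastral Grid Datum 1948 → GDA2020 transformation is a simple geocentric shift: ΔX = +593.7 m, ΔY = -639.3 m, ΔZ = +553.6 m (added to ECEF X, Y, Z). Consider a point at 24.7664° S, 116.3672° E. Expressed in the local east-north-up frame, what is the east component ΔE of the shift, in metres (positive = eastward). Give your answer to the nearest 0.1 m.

At φ = -24.7664°, λ = 116.3672°: sin φ = -0.418920, cos φ = 0.908023, sin λ = 0.895966, cos λ = -0.444122.
ΔE = −sin λ·ΔX + cos λ·ΔY = −(0.895966)·(593.7) + (-0.444122)·(-639.3) = -248.01 m.

ΔE = -248.0 m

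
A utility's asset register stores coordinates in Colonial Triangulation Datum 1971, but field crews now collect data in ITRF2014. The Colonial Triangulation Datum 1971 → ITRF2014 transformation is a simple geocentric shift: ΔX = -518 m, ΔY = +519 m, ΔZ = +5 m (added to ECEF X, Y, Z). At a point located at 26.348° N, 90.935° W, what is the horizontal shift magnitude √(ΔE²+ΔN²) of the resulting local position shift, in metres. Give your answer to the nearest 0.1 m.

At φ = 26.348°, λ = -90.935°: sin φ = 0.443822, cos φ = 0.896115, sin λ = -0.999867, cos λ = -0.016318.
ΔE = −sin λ·ΔX + cos λ·ΔY = −(-0.999867)·(-518) + (-0.016318)·(519) = -526.40 m.
ΔN = −sin φ cos λ·ΔX − sin φ sin λ·ΔY + cos φ·ΔZ = −(0.443822)(-0.016318)(-518) − (0.443822)(-0.999867)(519) + (0.896115)(5) = 231.04 m.
Horizontal magnitude = √(ΔE² + ΔN²) = √((-526.40)² + 231.04²) = 574.87 m.

574.9 m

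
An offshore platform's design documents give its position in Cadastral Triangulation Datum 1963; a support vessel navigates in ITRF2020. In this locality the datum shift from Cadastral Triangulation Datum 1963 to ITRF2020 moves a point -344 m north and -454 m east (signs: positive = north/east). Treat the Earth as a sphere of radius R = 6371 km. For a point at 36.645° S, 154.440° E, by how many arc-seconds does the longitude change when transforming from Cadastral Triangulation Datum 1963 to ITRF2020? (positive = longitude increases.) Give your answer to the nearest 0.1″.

Δλ = -18.3″

At latitude -36.645°, cos φ = 0.802349.
One radian of longitude at latitude φ spans R cos φ, so Δλ = ΔE / (R cos φ) = -454.0 / (6371000 × 0.802349) = -8.8815e-05 rad = -18.319″.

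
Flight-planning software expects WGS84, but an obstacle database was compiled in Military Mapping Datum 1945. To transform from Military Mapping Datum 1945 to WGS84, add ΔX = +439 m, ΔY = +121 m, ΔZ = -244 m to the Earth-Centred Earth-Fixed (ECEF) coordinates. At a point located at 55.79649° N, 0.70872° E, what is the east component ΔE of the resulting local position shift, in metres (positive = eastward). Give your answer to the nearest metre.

ΔE = 116 m

The local east axis at (φ, λ) is (−sin λ, cos λ, 0), so ΔE = −sin(0.70872°)·439 + cos(0.70872°)·121 = 115.56 m.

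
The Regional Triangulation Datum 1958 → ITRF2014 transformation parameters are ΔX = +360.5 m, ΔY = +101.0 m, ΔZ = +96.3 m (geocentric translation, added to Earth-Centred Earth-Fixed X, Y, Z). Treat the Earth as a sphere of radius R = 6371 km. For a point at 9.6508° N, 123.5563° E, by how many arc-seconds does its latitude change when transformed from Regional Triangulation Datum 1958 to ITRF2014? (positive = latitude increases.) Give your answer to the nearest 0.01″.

Δφ = 3.70″

sin φ = 0.167643, cos φ = 0.985848, sin λ = 0.833343, cos λ = -0.552756.
North component: ΔN = −sin φ cos λ·ΔX − sin φ sin λ·ΔY + cos φ·ΔZ = −(0.167643)(-0.552756)(360.5) − (0.167643)(0.833343)(101.0) + (0.985848)(96.3) = 114.23 m.
1° of latitude spans πR/180 = 111195 m, so Δφ = 114.23 / 111195 × 3600 = 3.698″.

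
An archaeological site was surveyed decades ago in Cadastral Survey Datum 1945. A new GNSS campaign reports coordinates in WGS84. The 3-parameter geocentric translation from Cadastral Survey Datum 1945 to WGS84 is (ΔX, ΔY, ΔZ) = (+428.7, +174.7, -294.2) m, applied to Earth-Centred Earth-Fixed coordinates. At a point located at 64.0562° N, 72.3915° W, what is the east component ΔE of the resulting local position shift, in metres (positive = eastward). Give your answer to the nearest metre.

At φ = 64.0562°, λ = -72.3915°: sin φ = 0.899224, cos φ = 0.437489, sin λ = -0.953146, cos λ = 0.302511.
ΔE = −sin λ·ΔX + cos λ·ΔY = −(-0.953146)·(428.7) + (0.302511)·(174.7) = 461.46 m.

ΔE = 461 m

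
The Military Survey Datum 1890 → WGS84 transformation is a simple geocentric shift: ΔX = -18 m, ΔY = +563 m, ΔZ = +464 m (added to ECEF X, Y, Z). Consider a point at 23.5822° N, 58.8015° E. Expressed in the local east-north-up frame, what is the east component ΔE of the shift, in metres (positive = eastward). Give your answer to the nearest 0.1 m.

ΔE = 307.0 m

At φ = 23.5822°, λ = 58.8015°: sin φ = 0.400064, cos φ = 0.916487, sin λ = 0.855378, cos λ = 0.518005.
ΔE = −sin λ·ΔX + cos λ·ΔY = −(0.855378)·(-18) + (0.518005)·(563) = 307.03 m.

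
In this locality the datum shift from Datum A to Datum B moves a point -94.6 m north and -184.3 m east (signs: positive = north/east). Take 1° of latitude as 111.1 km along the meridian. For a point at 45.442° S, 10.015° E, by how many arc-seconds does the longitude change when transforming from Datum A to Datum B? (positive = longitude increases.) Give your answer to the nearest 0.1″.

Δλ = -8.5″

At latitude -45.442°, cos φ = 0.701631.
1° of longitude at this latitude = 111.1 × cos φ = 77.95 km, so Δλ = -184.3 / 77951.2 = -0.0023643° = -8.511″.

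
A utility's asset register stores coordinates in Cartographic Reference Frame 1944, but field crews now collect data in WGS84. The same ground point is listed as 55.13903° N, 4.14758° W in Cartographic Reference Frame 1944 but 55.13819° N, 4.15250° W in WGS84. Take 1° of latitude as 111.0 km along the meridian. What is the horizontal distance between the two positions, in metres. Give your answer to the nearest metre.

326 m

Δφ = 55.13819° − 55.13903° = -0.00084°; Δλ = -4.15250° − -4.14758° = -0.00492°.
ΔN = Δφ × 111000 = -93.2 m; ΔE = Δλ × 111000 × cos(55.13903°) = -0.00492 × 111000 × 0.571587 = -312.2 m.
Distance = √(ΔE² + ΔN²) = √((-312.2)² + (-93.2)²) = 325.8 m.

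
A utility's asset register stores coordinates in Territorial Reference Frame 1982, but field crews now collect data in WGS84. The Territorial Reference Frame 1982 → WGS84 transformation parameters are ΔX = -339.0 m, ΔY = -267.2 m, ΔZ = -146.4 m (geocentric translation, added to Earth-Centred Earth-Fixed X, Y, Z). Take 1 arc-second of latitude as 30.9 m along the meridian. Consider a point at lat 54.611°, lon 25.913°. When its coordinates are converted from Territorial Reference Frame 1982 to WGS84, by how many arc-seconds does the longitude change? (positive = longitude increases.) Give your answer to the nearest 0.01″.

sin φ = 0.815239, cos φ = 0.579125, sin λ = 0.437006, cos λ = 0.899459.
East component: ΔE = −sin λ·ΔX + cos λ·ΔY = −(0.437006)(-339.0) + (0.899459)(-267.2) = -92.19 m.
1° of latitude spans 3600 × 30.90 = 111240 m; at latitude φ, 1° of longitude spans that × cos φ = 64421.8 m, so Δλ = -92.19 / 64421.8 × 3600 = -5.152″.

Δλ = -5.15″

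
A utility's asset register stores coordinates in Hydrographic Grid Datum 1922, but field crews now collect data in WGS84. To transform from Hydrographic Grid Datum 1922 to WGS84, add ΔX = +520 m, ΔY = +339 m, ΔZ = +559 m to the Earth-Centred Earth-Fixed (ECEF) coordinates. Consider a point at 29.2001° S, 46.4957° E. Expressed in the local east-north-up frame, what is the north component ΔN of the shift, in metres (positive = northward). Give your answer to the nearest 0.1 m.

The local north axis is (−sin φ cos λ, −sin φ sin λ, cos φ), giving ΔN = 174.641 + 119.957 + 487.963 = 782.56 m.

ΔN = 782.6 m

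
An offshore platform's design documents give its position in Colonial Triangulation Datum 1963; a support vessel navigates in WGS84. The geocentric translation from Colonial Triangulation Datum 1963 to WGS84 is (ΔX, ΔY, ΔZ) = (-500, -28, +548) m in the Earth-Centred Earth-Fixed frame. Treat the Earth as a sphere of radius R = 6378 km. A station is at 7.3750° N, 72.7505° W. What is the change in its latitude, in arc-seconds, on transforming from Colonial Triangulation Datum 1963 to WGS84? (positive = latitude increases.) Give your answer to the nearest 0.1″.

sin φ = 0.128363, cos φ = 0.991727, sin λ = -0.955023, cos λ = 0.296533.
North component: ΔN = −sin φ cos λ·ΔX − sin φ sin λ·ΔY + cos φ·ΔZ = −(0.128363)(0.296533)(-500) − (0.128363)(-0.955023)(-28) + (0.991727)(548) = 559.07 m.
1° of latitude spans πR/180 = 111317 m, so Δφ = 559.07 / 111317 × 3600 = 18.080″.

Δφ = 18.1″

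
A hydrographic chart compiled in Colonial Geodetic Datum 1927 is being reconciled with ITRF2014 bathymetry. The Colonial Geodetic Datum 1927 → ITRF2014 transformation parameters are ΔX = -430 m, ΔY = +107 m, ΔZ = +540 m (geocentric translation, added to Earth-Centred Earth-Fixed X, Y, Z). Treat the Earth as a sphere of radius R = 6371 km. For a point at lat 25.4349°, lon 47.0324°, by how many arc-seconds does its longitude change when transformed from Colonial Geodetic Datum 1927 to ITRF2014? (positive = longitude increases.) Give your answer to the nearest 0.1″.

Δλ = 13.9″

sin φ = 0.429485, cos φ = 0.903074, sin λ = 0.731739, cos λ = 0.681585.
East component: ΔE = −sin λ·ΔX + cos λ·ΔY = −(0.731739)(-430) + (0.681585)(107) = 387.58 m.
1° of latitude spans πR/180 = 111195 m; at latitude φ, 1° of longitude spans that × cos φ = 100417.2 m, so Δλ = 387.58 / 100417.2 × 3600 = 13.895″.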